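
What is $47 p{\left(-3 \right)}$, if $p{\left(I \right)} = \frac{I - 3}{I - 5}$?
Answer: $\frac{141}{4} \approx 35.25$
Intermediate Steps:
$p{\left(I \right)} = \frac{-3 + I}{-5 + I}$
$47 p{\left(-3 \right)} = 47 \frac{-3 - 3}{-5 - 3} = 47 \frac{1}{-8} \left(-6\right) = 47 \left(\left(- \frac{1}{8}\right) \left(-6\right)\right) = 47 \cdot \frac{3}{4} = \frac{141}{4}$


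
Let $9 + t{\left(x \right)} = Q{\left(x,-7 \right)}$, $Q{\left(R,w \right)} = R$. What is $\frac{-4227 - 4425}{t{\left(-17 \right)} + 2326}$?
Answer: $- \frac{2163}{575} \approx -3.7617$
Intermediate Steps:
$t{\left(x \right)} = -9 + x$
$\frac{-4227 - 4425}{t{\left(-17 \right)} + 2326} = \frac{-4227 - 4425}{\left(-9 - 17\right) + 2326} = - \frac{8652}{-26 + 2326} = - \frac{8652}{2300} = \left(-8652\right) \frac{1}{2300} = - \frac{2163}{575}$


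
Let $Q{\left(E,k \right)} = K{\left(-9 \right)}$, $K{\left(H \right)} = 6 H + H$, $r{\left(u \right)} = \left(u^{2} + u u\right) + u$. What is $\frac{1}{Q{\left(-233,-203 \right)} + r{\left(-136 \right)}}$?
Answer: $\frac{1}{36793} \approx 2.7179 \cdot 10^{-5}$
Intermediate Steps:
$r{\left(u \right)} = u + 2 u^{2}$ ($r{\left(u \right)} = \left(u^{2} + u^{2}\right) + u = 2 u^{2} + u = u + 2 u^{2}$)
$K{\left(H \right)} = 7 H$
$Q{\left(E,k \right)} = -63$ ($Q{\left(E,k \right)} = 7 \left(-9\right) = -63$)
$\frac{1}{Q{\left(-233,-203 \right)} + r{\left(-136 \right)}} = \frac{1}{-63 - 136 \left(1 + 2 \left(-136\right)\right)} = \frac{1}{-63 - 136 \left(1 - 272\right)} = \frac{1}{-63 - -36856} = \frac{1}{-63 + 36856} = \frac{1}{36793}$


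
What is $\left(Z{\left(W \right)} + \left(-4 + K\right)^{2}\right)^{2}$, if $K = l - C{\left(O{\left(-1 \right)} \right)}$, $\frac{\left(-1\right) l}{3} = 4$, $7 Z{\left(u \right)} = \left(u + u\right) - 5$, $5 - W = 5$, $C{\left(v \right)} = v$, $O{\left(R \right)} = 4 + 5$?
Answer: $\frac{19096900}{49} \approx 3.8973 \cdot 10^{5}$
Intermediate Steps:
$O{\left(R \right)} = 9$
$W = 0$ ($W = 5 - 5 = 0$)
$Z{\left(u \right)} = - \frac{5}{7} + \frac{2 u}{7}$ ($Z{\left(u \right)} = \frac{\left(u + u\right) - 5}{7} = \frac{2 u - 5}{7} = \frac{-5 + 2 u}{7} = - \frac{5}{7} + \frac{2 u}{7}$)
$l = -12$ ($l = \left(-3\right) 4 = -12$)
$K = -21$ ($K = -12 - 9 = -21$)
$\left(Z{\left(W \right)} + \left(-4 + K\right)^{2}\right)^{2} = \left(\left(- \frac{5}{7} + \frac{2}{7} \cdot 0\right) + \left(-4 - 21\right)^{2}\right)^{2} = \left(\left(- \frac{5}{7} + 0\right) + \left(-25\right)^{2}\right)^{2} = \left(- \frac{5}{7} + 625\right)^{2} = \left(\frac{4370}{7}\right)^{2} = \frac{19096900}{49}$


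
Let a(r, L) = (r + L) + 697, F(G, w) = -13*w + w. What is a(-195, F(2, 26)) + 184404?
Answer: 184594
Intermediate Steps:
F(G, w) = -12*w
a(r, L) = 697 + L + r (a(r, L) = (L + r) + 697 = 697 + L + r)
a(-195, F(2, 26)) + 184404 = (697 - 12*26 - 195) + 184404 = (697 - 312 - 195) + 184404 = 190 + 184404 = 184594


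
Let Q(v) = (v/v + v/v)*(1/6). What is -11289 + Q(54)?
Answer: -33866/3 ≈ -11289.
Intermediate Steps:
Q(v) = ⅓ (Q(v) = (1 + 1)*(1*(⅙)) = 2*(⅙) = ⅓)
-11289 + Q(54) = -11289 + ⅓ = -33866/3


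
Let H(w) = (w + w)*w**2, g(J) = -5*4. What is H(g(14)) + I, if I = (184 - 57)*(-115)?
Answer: -30605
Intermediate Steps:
g(J) = -20
H(w) = 2*w**3 (H(w) = (2*w)*w**2 = 2*w**3)
I = -14605 (I = 127*(-115) = -14605)
H(g(14)) + I = 2*(-20)**3 - 14605 = 2*(-8000) - 14605 = -16000 - 14605 = -30605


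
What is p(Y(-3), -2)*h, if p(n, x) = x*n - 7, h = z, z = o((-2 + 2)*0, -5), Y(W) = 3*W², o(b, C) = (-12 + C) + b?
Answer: 1037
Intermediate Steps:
o(b, C) = -12 + C + b
z = -17 (z = -12 - 5 + (-2 + 2)*0 = -12 - 5 + 0*0 = -12 - 5 + 0 = -17)
h = -17
p(n, x) = -7 + n*x (p(n, x) = n*x - 7 = -7 + n*x)
p(Y(-3), -2)*h = (-7 + (3*(-3)²)*(-2))*(-17) = (-7 + (3*9)*(-2))*(-17) = (-7 + 27*(-2))*(-17) = (-7 - 54)*(-17) = -61*(-17) = 1037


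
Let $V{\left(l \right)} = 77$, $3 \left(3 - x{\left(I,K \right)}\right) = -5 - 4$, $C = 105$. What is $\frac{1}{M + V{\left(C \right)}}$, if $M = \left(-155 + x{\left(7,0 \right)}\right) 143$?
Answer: $- \frac{1}{21230} \approx -4.7103 \cdot 10^{-5}$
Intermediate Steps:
$x{\left(I,K \right)} = 6$ ($x{\left(I,K \right)} = 3 - \frac{-5 - 4}{3} = 3 - -3 = 3 + 3 = 6$)
$M = -21307$ ($M = \left(-155 + 6\right) 143 = \left(-149\right) 143 = -21307$)
$\frac{1}{M + V{\left(C \right)}} = \frac{1}{-21307 + 77} = \frac{1}{-21230} = - \frac{1}{21230}$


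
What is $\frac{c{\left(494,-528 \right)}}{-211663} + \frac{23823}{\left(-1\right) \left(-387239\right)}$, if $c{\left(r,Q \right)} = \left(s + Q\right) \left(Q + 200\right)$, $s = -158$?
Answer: $- \frac{82089425263}{81964168457} \approx -1.0015$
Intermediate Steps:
$c{\left(r,Q \right)} = \left(-158 + Q\right) \left(200 + Q\right)$ ($c{\left(r,Q \right)} = \left(-158 + Q\right) \left(Q + 200\right) = \left(-158 + Q\right) \left(200 + Q\right)$)
$\frac{c{\left(494,-528 \right)}}{-211663} + \frac{23823}{\left(-1\right) \left(-387239\right)} = \frac{-31600 + \left(-528\right)^{2} + 42 \left(-528\right)}{-211663} + \frac{23823}{\left(-1\right) \left(-387239\right)} = \left(-31600 + 278784 - 22176\right) \left(- \frac{1}{211663}\right) + \frac{23823}{387239} = 225008 \left(- \frac{1}{211663}\right) + 23823 \cdot \frac{1}{387239} = - \frac{225008}{211663} + \frac{23823}{387239} = - \frac{82089425263}{81964168457}$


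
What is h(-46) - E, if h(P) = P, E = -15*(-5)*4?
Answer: -346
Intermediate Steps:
E = 300 (E = 75*4 = 300)
h(-46) - E = -46 - 1*300 = -46 - 300 = -346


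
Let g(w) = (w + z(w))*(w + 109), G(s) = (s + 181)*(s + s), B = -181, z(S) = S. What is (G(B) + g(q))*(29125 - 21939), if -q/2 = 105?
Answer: 304830120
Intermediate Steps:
q = -210 (q = -2*105 = -210)
G(s) = 2*s*(181 + s) (G(s) = (181 + s)*(2*s) = 2*s*(181 + s))
g(w) = 2*w*(109 + w) (g(w) = (w + w)*(w + 109) = (2*w)*(109 + w) = 2*w*(109 + w))
(G(B) + g(q))*(29125 - 21939) = (2*(-181)*(181 - 181) + 2*(-210)*(109 - 210))*(29125 - 21939) = (2*(-181)*0 + 2*(-210)*(-101))*7186 = (0 + 42420)*7186 = 42420*7186 = 304830120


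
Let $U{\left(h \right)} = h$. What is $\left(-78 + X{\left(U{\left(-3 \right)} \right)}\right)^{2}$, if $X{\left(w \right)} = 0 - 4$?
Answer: $6724$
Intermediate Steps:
$X{\left(w \right)} = -4$ ($X{\left(w \right)} = 0 - 4 = -4$)
$\left(-78 + X{\left(U{\left(-3 \right)} \right)}\right)^{2} = \left(-78 - 4\right)^{2} = \left(-82\right)^{2} = 6724$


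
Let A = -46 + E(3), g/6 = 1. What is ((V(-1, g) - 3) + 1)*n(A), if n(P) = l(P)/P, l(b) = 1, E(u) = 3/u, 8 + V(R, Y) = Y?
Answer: 4/45 ≈ 0.088889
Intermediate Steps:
g = 6 (g = 6*1 = 6)
V(R, Y) = -8 + Y
A = -45 (A = -46 + 3/3 = -46 + 3*(⅓) = -46 + 1 = -45)
n(P) = 1/P
((V(-1, g) - 3) + 1)*n(A) = (((-8 + 6) - 3) + 1)/(-45) = ((-2 - 3) + 1)*(-1/45) = (-5 + 1)*(-1/45) = -4*(-1/45) = 4/45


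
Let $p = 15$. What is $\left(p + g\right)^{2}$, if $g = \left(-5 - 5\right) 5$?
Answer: $1225$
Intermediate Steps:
$g = -50$ ($g = \left(-10\right) 5 = -50$)
$\left(p + g\right)^{2} = \left(15 - 50\right)^{2} = \left(-35\right)^{2} = 1225$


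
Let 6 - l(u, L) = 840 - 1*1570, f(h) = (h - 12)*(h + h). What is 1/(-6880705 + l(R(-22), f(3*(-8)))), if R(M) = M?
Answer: -1/6879969 ≈ -1.4535e-7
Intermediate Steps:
f(h) = 2*h*(-12 + h) (f(h) = (-12 + h)*(2*h) = 2*h*(-12 + h))
l(u, L) = 736 (l(u, L) = 6 - (840 - 1*1570) = 6 - (840 - 1570) = 6 - 1*(-730) = 6 + 730 = 736)
1/(-6880705 + l(R(-22), f(3*(-8)))) = 1/(-6880705 + 736) = 1/(-6879969) = -1/6879969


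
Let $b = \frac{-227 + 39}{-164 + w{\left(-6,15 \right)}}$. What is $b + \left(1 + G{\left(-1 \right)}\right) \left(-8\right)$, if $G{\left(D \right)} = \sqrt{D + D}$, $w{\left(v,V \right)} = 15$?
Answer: $- \frac{1004}{149} - 8 i \sqrt{2} \approx -6.7383 - 11.314 i$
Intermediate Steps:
$G{\left(D \right)} = \sqrt{2} \sqrt{D}$ ($G{\left(D \right)} = \sqrt{2 D} = \sqrt{2} \sqrt{D}$)
$b = \frac{188}{149}$ ($b = \frac{-227 + 39}{-164 + 15} = - \frac{188}{-149} = \left(-188\right) \left(- \frac{1}{149}\right) = \frac{188}{149} \approx 1.2617$)
$b + \left(1 + G{\left(-1 \right)}\right) \left(-8\right) = \frac{188}{149} + \left(1 + \sqrt{2} \sqrt{-1}\right) \left(-8\right) = \frac{188}{149} + \left(1 + \sqrt{2} i\right) \left(-8\right) = \frac{188}{149} + \left(1 + i \sqrt{2}\right) \left(-8\right) = \frac{188}{149} - \left(8 + 8 i \sqrt{2}\right) = - \frac{1004}{149} - 8 i \sqrt{2}$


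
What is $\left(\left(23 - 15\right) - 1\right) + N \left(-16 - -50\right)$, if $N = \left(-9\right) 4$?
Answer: $-1217$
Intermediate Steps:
$N = -36$
$\left(\left(23 - 15\right) - 1\right) + N \left(-16 - -50\right) = \left(\left(23 - 15\right) - 1\right) - 36 \left(-16 - -50\right) = \left(8 - 1\right) - 36 \left(-16 + 50\right) = 7 - 1224 = -1217$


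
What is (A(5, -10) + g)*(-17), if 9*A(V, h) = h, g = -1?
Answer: 323/9 ≈ 35.889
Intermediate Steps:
A(V, h) = h/9
(A(5, -10) + g)*(-17) = ((⅑)*(-10) - 1)*(-17) = (-10/9 - 1)*(-17) = -19/9*(-17) = 323/9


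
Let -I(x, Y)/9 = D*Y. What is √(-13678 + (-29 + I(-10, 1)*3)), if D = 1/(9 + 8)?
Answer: 33*I*√3638/17 ≈ 117.08*I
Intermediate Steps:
D = 1/17 ≈ 0.058824
I(x, Y) = -9*Y/17
√(-13678 + (-29 + I(-10, 1)*3)) = √(-13678 + (-29 - 9/17*1*3)) = √(-13678 + (-29 - 9/17*3)) = √(-13678 + (-29 - 27/17)) = √(-13678 - 520/17) = √(-233046/17) = 33*I*√3638/17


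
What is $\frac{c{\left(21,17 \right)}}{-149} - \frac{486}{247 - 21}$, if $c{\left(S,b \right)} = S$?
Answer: $- \frac{38580}{16837} \approx -2.2914$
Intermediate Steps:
$\frac{c{\left(21,17 \right)}}{-149} - \frac{486}{247 - 21} = \frac{21}{-149} - \frac{486}{247 - 21} = 21 \left(- \frac{1}{149}\right) - \frac{486}{226} = - \frac{21}{149} - \frac{243}{113} = - \frac{38580}{16837}$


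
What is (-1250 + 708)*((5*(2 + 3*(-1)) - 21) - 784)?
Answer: 439020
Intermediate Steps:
(-1250 + 708)*((5*(2 + 3*(-1)) - 21) - 784) = -542*((5*(2 - 3) - 21) - 784) = -542*((5*(-1) - 21) - 784) = -542*((-5 - 21) - 784) = -542*(-26 - 784) = -542*(-810) = 439020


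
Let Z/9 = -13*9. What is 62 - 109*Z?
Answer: 114839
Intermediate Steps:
Z = -1053 (Z = 9*(-13*9) = 9*(-117) = -1053)
62 - 109*Z = 62 - 109*(-1053) = 62 + 114777 = 114839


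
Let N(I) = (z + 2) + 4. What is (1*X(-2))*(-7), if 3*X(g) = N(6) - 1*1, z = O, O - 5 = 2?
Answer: -28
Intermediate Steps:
O = 7 (O = 5 + 2 = 7)
z = 7
N(I) = 13 (N(I) = (7 + 2) + 4 = 9 + 4 = 13)
X(g) = 4 (X(g) = (13 - 1*1)/3 = (13 - 1)/3 = (1/3)*12 = 4)
(1*X(-2))*(-7) = (1*4)*(-7) = 4*(-7) = -28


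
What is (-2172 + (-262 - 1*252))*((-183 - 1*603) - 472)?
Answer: 3378988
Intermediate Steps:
(-2172 + (-262 - 1*252))*((-183 - 1*603) - 472) = (-2172 + (-262 - 252))*((-183 - 603) - 472) = (-2172 - 514)*(-786 - 472) = -2686*(-1258) = 3378988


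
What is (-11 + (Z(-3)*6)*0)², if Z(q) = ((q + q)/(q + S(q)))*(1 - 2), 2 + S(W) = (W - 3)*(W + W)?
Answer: 121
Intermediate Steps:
S(W) = -2 + 2*W*(-3 + W) (S(W) = -2 + (W - 3)*(W + W) = -2 + (-3 + W)*(2*W) = -2 + 2*W*(-3 + W))
Z(q) = -2*q/(-2 - 5*q + 2*q²) (Z(q) = ((q + q)/(q + (-2 - 6*q + 2*q²)))*(1 - 2) = ((2*q)/(-2 - 5*q + 2*q²))*(-1) = (2*q/(-2 - 5*q + 2*q²))*(-1) = -2*q/(-2 - 5*q + 2*q²))
(-11 + (Z(-3)*6)*0)² = (-11 + ((2*(-3)/(2 - 2*(-3)² + 5*(-3)))*6)*0)² = (-11 + ((2*(-3)/(2 - 2*9 - 15))*6)*0)² = (-11 + ((2*(-3)/(2 - 18 - 15))*6)*0)² = (-11 + ((2*(-3)/(-31))*6)*0)² = (-11 + ((2*(-3)*(-1/31))*6)*0)² = (-11 + ((6/31)*6)*0)² = (-11 + (36/31)*0)² = (-11 + 0)² = (-11)² = 121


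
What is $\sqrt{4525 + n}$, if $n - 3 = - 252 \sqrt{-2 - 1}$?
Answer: $2 \sqrt{1132 - 63 i \sqrt{3}} \approx 67.368 - 3.2395 i$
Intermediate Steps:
$n = 3 - 252 i \sqrt{3}$ ($n = 3 - 252 \sqrt{-2 - 1} = 3 - 252 \sqrt{-3} = 3 - 252 i \sqrt{3} \approx 3.0 - 436.48 i$)
$\sqrt{4525 + n} = \sqrt{4525 + \left(3 - 252 i \sqrt{3}\right)} = \sqrt{4528 - 252 i \sqrt{3}}$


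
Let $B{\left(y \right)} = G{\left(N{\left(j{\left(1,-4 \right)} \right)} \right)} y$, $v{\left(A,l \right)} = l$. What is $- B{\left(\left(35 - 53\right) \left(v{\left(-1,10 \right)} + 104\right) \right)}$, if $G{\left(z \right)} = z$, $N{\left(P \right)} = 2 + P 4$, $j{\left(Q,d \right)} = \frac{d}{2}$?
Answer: $-12312$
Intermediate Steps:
$j{\left(Q,d \right)} = \frac{d}{2}$ ($j{\left(Q,d \right)} = d \frac{1}{2} = \frac{d}{2}$)
$N{\left(P \right)} = 2 + 4 P$
$B{\left(y \right)} = - 6 y$ ($B{\left(y \right)} = \left(2 + 4 \cdot \frac{1}{2} \left(-4\right)\right) y = \left(2 + 4 \left(-2\right)\right) y = \left(2 - 8\right) y = - 6 y$)
$- B{\left(\left(35 - 53\right) \left(v{\left(-1,10 \right)} + 104\right) \right)} = - \left(-6\right) \left(35 - 53\right) \left(10 + 104\right) = - \left(-6\right) \left(35 - 53\right) 114 = - \left(-6\right) \left(\left(-18\right) 114\right) = - \left(-6\right) \left(-2052\right) = \left(-1\right) 12312 = -12312$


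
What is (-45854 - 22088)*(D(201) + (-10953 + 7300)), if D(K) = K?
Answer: 234535784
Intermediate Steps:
(-45854 - 22088)*(D(201) + (-10953 + 7300)) = (-45854 - 22088)*(201 + (-10953 + 7300)) = -67942*(201 - 3653) = -67942*(-3452) = 234535784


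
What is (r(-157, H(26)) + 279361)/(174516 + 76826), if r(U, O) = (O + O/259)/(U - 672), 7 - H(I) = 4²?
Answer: 59981882011/53965892162 ≈ 1.1115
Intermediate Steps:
H(I) = -9 (H(I) = 7 - 1*4² = 7 - 1*16 = 7 - 16 = -9)
r(U, O) = 260*O/(259*(-672 + U)) (r(U, O) = (O + O*(1/259))/(-672 + U) = (O + O/259)/(-672 + U) = (260*O/259)/(-672 + U) = 260*O/(259*(-672 + U)))
(r(-157, H(26)) + 279361)/(174516 + 76826) = ((260/259)*(-9)/(-672 - 157) + 279361)/(174516 + 76826) = ((260/259)*(-9)/(-829) + 279361)/251342 = ((260/259)*(-9)*(-1/829) + 279361)*(1/251342) = (2340/214711 + 279361)*(1/251342) = (59981882011/214711)*(1/251342) = 59981882011/53965892162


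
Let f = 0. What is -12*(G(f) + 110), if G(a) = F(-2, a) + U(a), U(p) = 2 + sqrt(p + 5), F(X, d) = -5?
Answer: -1284 - 12*sqrt(5) ≈ -1310.8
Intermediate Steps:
U(p) = 2 + sqrt(5 + p)
G(a) = -3 + sqrt(5 + a) (G(a) = -5 + (2 + sqrt(5 + a)) = -3 + sqrt(5 + a))
-12*(G(f) + 110) = -12*((-3 + sqrt(5 + 0)) + 110) = -12*((-3 + sqrt(5)) + 110) = -12*(107 + sqrt(5)) = -1284 - 12*sqrt(5)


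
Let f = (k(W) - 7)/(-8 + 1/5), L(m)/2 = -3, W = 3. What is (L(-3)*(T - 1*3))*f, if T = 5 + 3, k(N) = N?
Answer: -200/13 ≈ -15.385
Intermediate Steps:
L(m) = -6 (L(m) = 2*(-3) = -6)
T = 8
f = 20/39 (f = (3 - 7)/(-8 + 1/5) = -4/(-8 + 1/5) = -4/(-39/5) = -4*(-5/39) = 20/39 ≈ 0.51282)
(L(-3)*(T - 1*3))*f = -6*(8 - 1*3)*(20/39) = -6*(8 - 3)*(20/39) = -6*5*(20/39) = -30*20/39 = -200/13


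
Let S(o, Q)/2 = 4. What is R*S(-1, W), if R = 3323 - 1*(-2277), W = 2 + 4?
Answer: 44800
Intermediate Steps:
W = 6
S(o, Q) = 8 (S(o, Q) = 2*4 = 8)
R = 5600 (R = 3323 + 2277 = 5600)
R*S(-1, W) = 5600*8 = 44800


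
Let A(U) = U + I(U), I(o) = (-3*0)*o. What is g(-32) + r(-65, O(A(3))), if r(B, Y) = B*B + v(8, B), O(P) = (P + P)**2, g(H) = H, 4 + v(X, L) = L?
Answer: 4124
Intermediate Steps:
v(X, L) = -4 + L
I(o) = 0 (I(o) = 0*o = 0)
A(U) = U (A(U) = U + 0 = U)
O(P) = 4*P**2 (O(P) = (2*P)**2 = 4*P**2)
r(B, Y) = -4 + B + B**2 (r(B, Y) = B*B + (-4 + B) = B**2 + (-4 + B) = -4 + B + B**2)
g(-32) + r(-65, O(A(3))) = -32 + (-4 - 65 + (-65)**2) = -32 + (-4 - 65 + 4225) = -32 + 4156 = 4124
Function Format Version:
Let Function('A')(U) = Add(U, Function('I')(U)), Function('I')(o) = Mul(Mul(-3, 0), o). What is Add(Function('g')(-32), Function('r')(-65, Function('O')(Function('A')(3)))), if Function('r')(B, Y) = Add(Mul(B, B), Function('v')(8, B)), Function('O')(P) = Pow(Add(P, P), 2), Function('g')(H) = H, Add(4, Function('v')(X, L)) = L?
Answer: 4124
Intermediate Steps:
Function('v')(X, L) = Add(-4, L)
Function('I')(o) = 0 (Function('I')(o) = Mul(0, o) = 0)
Function('A')(U) = U (Function('A')(U) = Add(U, 0) = U)
Function('O')(P) = Mul(4, Pow(P, 2)) (Function('O')(P) = Pow(Mul(2, P), 2) = Mul(4, Pow(P, 2)))
Function('r')(B, Y) = Add(-4, B, Pow(B, 2)) (Function('r')(B, Y) = Add(Mul(B, B), Add(-4, B)) = Add(Pow(B, 2), Add(-4, B)) = Add(-4, B, Pow(B, 2)))
Add(Function('g')(-32), Function('r')(-65, Function('O')(Function('A')(3)))) = Add(-32, Add(-4, -65, Pow(-65, 2))) = Add(-32, Add(-4, -65, 4225)) = Add(-32, 4156) = 4124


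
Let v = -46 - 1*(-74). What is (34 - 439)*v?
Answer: -11340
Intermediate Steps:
v = 28 (v = -46 + 74 = 28)
(34 - 439)*v = (34 - 439)*28 = -405*28 = -11340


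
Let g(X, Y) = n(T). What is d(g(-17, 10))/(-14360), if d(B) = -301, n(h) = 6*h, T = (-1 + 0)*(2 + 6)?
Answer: 301/14360 ≈ 0.020961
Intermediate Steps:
T = -8 (T = -1*8 = -8)
g(X, Y) = -48 (g(X, Y) = 6*(-8) = -48)
d(g(-17, 10))/(-14360) = -301/(-14360) = -301*(-1/14360) = 301/14360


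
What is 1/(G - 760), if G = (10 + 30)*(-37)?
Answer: -1/2240 ≈ -0.00044643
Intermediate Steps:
G = -1480 (G = 40*(-37) = -1480)
1/(G - 760) = 1/(-1480 - 760) = 1/(-2240) = -1/2240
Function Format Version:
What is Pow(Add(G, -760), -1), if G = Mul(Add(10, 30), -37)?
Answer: Rational(-1, 2240) ≈ -0.00044643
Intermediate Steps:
G = -1480 (G = Mul(40, -37) = -1480)
Pow(Add(G, -760), -1) = Pow(Add(-1480, -760), -1) = Pow(-2240, -1) = Rational(-1, 2240)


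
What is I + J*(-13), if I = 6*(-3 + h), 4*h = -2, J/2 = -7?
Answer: 161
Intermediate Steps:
J = -14 (J = 2*(-7) = -14)
h = -½ (h = (¼)*(-2) = -½ ≈ -0.50000)
I = -21 (I = 6*(-3 - ½) = 6*(-7/2) = -21)
I + J*(-13) = -21 - 14*(-13) = -21 + 182 = 161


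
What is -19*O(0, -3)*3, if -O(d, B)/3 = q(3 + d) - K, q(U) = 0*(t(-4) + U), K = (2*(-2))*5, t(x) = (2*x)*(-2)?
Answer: 3420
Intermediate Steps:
t(x) = -4*x
K = -20 (K = -4*5 = -20)
q(U) = 0 (q(U) = 0*(-4*(-4) + U) = 0*(16 + U) = 0)
O(d, B) = -60 (O(d, B) = -3*(0 - 1*(-20)) = -3*(0 + 20) = -3*20 = -60)
-19*O(0, -3)*3 = -19*(-60)*3 = 1140*3 = 3420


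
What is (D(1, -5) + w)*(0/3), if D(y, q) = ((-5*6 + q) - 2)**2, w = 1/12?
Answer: 0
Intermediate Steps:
w = 1/12 ≈ 0.083333
D(y, q) = (-32 + q)**2 (D(y, q) = ((-30 + q) - 2)**2 = (-32 + q)**2)
(D(1, -5) + w)*(0/3) = ((-32 - 5)**2 + 1/12)*(0/3) = ((-37)**2 + 1/12)*(0*(1/3)) = (1369 + 1/12)*0 = (16429/12)*0 = 0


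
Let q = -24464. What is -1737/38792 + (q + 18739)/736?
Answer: -27920329/3568864 ≈ -7.8233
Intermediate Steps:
-1737/38792 + (q + 18739)/736 = -1737/38792 + (-24464 + 18739)/736 = -1737*1/38792 - 5725*1/736 = -1737/38792 - 5725/736 = -27920329/3568864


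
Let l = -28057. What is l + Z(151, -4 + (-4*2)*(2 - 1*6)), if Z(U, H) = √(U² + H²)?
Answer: -28057 + √23585 ≈ -27903.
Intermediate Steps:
Z(U, H) = √(H² + U²)
l + Z(151, -4 + (-4*2)*(2 - 1*6)) = -28057 + √((-4 + (-4*2)*(2 - 1*6))² + 151²) = -28057 + √((-4 - 8*(2 - 6))² + 22801) = -28057 + √((-4 - 8*(-4))² + 22801) = -28057 + √((-4 + 32)² + 22801) = -28057 + √(28² + 22801) = -28057 + √(784 + 22801) = -28057 + √23585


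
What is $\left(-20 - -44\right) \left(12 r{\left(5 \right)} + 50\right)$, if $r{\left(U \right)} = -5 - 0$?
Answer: $-240$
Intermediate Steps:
$r{\left(U \right)} = -5$ ($r{\left(U \right)} = -5 + 0 = -5$)
$\left(-20 - -44\right) \left(12 r{\left(5 \right)} + 50\right) = \left(-20 - -44\right) \left(12 \left(-5\right) + 50\right) = \left(-20 + 44\right) \left(-60 + 50\right) = 24 \left(-10\right) = -240$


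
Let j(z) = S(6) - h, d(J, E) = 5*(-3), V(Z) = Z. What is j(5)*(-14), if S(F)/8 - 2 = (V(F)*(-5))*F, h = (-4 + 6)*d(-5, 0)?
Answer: 19516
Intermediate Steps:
d(J, E) = -15
h = -30 (h = (-4 + 6)*(-15) = 2*(-15) = -30)
S(F) = 16 - 40*F**2 (S(F) = 16 + 8*((F*(-5))*F) = 16 + 8*((-5*F)*F) = 16 + 8*(-5*F**2) = 16 - 40*F**2)
j(z) = -1394 (j(z) = (16 - 40*6**2) - 1*(-30) = (16 - 40*36) + 30 = (16 - 1440) + 30 = -1424 + 30 = -1394)
j(5)*(-14) = -1394*(-14) = 19516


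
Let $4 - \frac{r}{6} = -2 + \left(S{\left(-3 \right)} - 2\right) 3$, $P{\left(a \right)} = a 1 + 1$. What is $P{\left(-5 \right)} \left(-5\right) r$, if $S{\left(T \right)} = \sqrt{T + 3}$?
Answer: $1440$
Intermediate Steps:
$S{\left(T \right)} = \sqrt{3 + T}$
$P{\left(a \right)} = 1 + a$ ($P{\left(a \right)} = a + 1 = 1 + a$)
$r = 72$ ($r = 24 - 6 \left(-2 + \left(\sqrt{3 - 3} - 2\right) 3\right) = 24 - 6 \left(-2 + \left(\sqrt{0} - 2\right) 3\right) = 24 - 6 \left(-2 + \left(0 - 2\right) 3\right) = 24 - 6 \left(-2 - 6\right) = 24 - -48 = 24 + 48 = 72$)
$P{\left(-5 \right)} \left(-5\right) r = \left(1 - 5\right) \left(-5\right) 72 = \left(-4\right) \left(-5\right) 72 = 20 \cdot 72 = 1440$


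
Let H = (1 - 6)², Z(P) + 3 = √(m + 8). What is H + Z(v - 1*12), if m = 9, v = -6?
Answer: 22 + √17 ≈ 26.123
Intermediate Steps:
Z(P) = -3 + √17 (Z(P) = -3 + √(9 + 8) = -3 + √17)
H = 25 (H = (-5)² = 25)
H + Z(v - 1*12) = 25 + (-3 + √17) = 22 + √17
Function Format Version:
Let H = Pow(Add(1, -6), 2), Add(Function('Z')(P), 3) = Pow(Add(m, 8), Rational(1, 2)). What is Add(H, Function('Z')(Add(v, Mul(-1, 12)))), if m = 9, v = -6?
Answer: Add(22, Pow(17, Rational(1, 2))) ≈ 26.123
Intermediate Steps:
Function('Z')(P) = Add(-3, Pow(17, Rational(1, 2))) (Function('Z')(P) = Add(-3, Pow(Add(9, 8), Rational(1, 2))) = Add(-3, Pow(17, Rational(1, 2))))
H = 25 (H = Pow(-5, 2) = 25)
Add(H, Function('Z')(Add(v, Mul(-1, 12)))) = Add(25, Add(-3, Pow(17, Rational(1, 2)))) = Add(22, Pow(17, Rational(1, 2)))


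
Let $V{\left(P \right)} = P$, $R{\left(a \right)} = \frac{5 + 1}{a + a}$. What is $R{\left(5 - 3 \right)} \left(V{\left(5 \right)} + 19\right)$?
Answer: $36$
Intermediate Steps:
$R{\left(a \right)} = \frac{3}{a}$ ($R{\left(a \right)} = \frac{6}{2 a} = 6 \frac{1}{2 a} = \frac{3}{a}$)
$R{\left(5 - 3 \right)} \left(V{\left(5 \right)} + 19\right) = \frac{3}{5 - 3} \left(5 + 19\right) = \frac{3}{5 - 3} \cdot 24 = \frac{3}{2} \cdot 24 = 36$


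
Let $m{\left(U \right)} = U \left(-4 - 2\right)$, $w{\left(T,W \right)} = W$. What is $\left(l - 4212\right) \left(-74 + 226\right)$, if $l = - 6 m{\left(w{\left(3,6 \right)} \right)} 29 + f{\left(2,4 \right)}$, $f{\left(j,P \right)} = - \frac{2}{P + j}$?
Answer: $\frac{935560}{3} \approx 3.1185 \cdot 10^{5}$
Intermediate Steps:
$m{\left(U \right)} = - 6 U$ ($m{\left(U \right)} = U \left(-6\right) = - 6 U$)
$l = \frac{18791}{3}$ ($l = - 6 \left(\left(-6\right) 6\right) 29 - \frac{2}{4 + 2} = \left(-6\right) \left(-36\right) 29 - \frac{2}{6} = 216 \cdot 29 - \frac{1}{3} = 6264 - \frac{1}{3} = \frac{18791}{3} \approx 6263.7$)
$\left(l - 4212\right) \left(-74 + 226\right) = \left(\frac{18791}{3} - 4212\right) \left(-74 + 226\right) = \frac{6155}{3} \cdot 152 = \frac{935560}{3}$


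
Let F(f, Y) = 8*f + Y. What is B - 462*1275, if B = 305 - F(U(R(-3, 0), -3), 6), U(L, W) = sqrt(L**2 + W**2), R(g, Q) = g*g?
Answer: -588751 - 24*sqrt(10) ≈ -5.8883e+5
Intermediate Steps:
R(g, Q) = g**2
F(f, Y) = Y + 8*f
B = 299 - 24*sqrt(10) (B = 305 - (6 + 8*sqrt(((-3)**2)**2 + (-3)**2)) = 305 - (6 + 8*sqrt(9**2 + 9)) = 305 - (6 + 8*sqrt(81 + 9)) = 305 - (6 + 8*sqrt(90)) = 305 - (6 + 8*(3*sqrt(10))) = 305 - (6 + 24*sqrt(10)) = 305 + (-6 - 24*sqrt(10)) = 299 - 24*sqrt(10) ≈ 223.11)
B - 462*1275 = (299 - 24*sqrt(10)) - 462*1275 = (299 - 24*sqrt(10)) - 589050 = -588751 - 24*sqrt(10)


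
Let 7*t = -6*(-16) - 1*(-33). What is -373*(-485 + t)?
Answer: 1218218/7 ≈ 1.7403e+5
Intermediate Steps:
t = 129/7 (t = (-6*(-16) - 1*(-33))/7 = (96 + 33)/7 = (⅐)*129 = 129/7 ≈ 18.429)
-373*(-485 + t) = -373*(-485 + 129/7) = -373*(-3266/7) = 1218218/7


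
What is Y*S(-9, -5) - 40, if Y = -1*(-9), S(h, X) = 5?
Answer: 5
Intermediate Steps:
Y = 9
Y*S(-9, -5) - 40 = 9*5 - 40 = 45 - 40 = 5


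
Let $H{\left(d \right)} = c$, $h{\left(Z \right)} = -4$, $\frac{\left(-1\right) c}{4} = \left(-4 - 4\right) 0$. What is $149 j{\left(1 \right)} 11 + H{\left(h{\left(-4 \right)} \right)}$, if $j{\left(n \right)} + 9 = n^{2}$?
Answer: $-13112$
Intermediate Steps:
$c = 0$ ($c = - 4 \left(-4 - 4\right) 0 = - 4 \left(\left(-8\right) 0\right) = \left(-4\right) 0 = 0$)
$j{\left(n \right)} = -9 + n^{2}$
$H{\left(d \right)} = 0$
$149 j{\left(1 \right)} 11 + H{\left(h{\left(-4 \right)} \right)} = 149 \left(-9 + 1^{2}\right) 11 + 0 = 149 \left(-9 + 1\right) 11 + 0 = 149 \left(\left(-8\right) 11\right) + 0 = 149 \left(-88\right) + 0 = -13112 + 0 = -13112$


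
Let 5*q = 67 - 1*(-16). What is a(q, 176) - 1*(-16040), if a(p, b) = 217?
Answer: 16257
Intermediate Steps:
q = 83/5 (q = (67 - 1*(-16))/5 = (67 + 16)/5 = (1/5)*83 = 83/5 ≈ 16.600)
a(q, 176) - 1*(-16040) = 217 - 1*(-16040) = 217 + 16040 = 16257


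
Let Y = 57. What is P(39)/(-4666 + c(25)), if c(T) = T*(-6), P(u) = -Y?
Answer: 57/4816 ≈ 0.011836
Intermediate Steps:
P(u) = -57 (P(u) = -1*57 = -57)
c(T) = -6*T
P(39)/(-4666 + c(25)) = -57/(-4666 - 6*25) = -57/(-4666 - 150) = -57/(-4816) = -57*(-1/4816) = 57/4816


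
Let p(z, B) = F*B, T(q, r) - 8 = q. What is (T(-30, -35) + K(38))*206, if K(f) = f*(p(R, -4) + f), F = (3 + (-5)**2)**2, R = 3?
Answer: -24255676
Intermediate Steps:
T(q, r) = 8 + q
F = 784 (F = (3 + 25)**2 = 28**2 = 784)
p(z, B) = 784*B
K(f) = f*(-3136 + f) (K(f) = f*(784*(-4) + f) = f*(-3136 + f))
(T(-30, -35) + K(38))*206 = ((8 - 30) + 38*(-3136 + 38))*206 = (-22 + 38*(-3098))*206 = (-22 - 117724)*206 = -117746*206 = -24255676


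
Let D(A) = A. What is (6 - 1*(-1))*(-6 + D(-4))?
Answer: -70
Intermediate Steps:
(6 - 1*(-1))*(-6 + D(-4)) = (6 - 1*(-1))*(-6 - 4) = (6 + 1)*(-10) = 7*(-10) = -70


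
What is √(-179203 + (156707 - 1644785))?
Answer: I*√1667281 ≈ 1291.2*I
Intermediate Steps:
√(-179203 + (156707 - 1644785)) = √(-179203 - 1488078) = √(-1667281) = I*√1667281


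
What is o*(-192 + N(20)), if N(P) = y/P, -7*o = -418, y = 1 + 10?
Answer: -114323/10 ≈ -11432.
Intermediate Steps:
y = 11
o = 418/7 (o = -⅐*(-418) = 418/7 ≈ 59.714)
N(P) = 11/P
o*(-192 + N(20)) = 418*(-192 + 11/20)/7 = (418/7)*(-3829/20) = -114323/10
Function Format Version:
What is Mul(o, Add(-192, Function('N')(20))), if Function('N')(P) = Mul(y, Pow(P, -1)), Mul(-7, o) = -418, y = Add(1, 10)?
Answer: Rational(-114323, 10) ≈ -11432.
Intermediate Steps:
y = 11
o = Rational(418, 7) (o = Mul(Rational(-1, 7), -418) = Rational(418, 7) ≈ 59.714)
Function('N')(P) = Mul(11, Pow(P, -1))
Mul(o, Add(-192, Function('N')(20))) = Mul(Rational(418, 7), Add(-192, Mul(11, Pow(20, -1)))) = Mul(Rational(418, 7), Add(-192, Mul(11, Rational(1, 20)))) = Mul(Rational(418, 7), Add(-192, Rational(11, 20))) = Mul(Rational(418, 7), Rational(-3829, 20)) = Rational(-114323, 10)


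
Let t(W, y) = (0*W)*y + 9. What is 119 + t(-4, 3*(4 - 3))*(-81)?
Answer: -610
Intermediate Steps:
t(W, y) = 9 (t(W, y) = 0*y + 9 = 0 + 9 = 9)
119 + t(-4, 3*(4 - 3))*(-81) = 119 + 9*(-81) = 119 - 729 = -610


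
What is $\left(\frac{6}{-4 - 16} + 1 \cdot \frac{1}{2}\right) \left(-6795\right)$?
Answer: $-1359$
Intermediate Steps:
$\left(\frac{6}{-4 - 16} + 1 \cdot \frac{1}{2}\right) \left(-6795\right) = \left(\frac{6}{-20} + \frac{1}{2}\right) \left(-6795\right) = \left(6 \left(- \frac{1}{20}\right) + \frac{1}{2}\right) \left(-6795\right) = \left(- \frac{3}{10} + \frac{1}{2}\right) \left(-6795\right) = \frac{1}{5} \left(-6795\right) = -1359$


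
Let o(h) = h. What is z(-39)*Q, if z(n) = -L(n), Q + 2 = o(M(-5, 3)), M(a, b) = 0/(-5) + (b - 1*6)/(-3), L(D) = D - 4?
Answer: -43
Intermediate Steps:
L(D) = -4 + D
M(a, b) = 2 - b/3 (M(a, b) = 0*(-1/5) + (b - 6)*(-1/3) = 0 + (-6 + b)*(-1/3) = 0 + (2 - b/3) = 2 - b/3)
Q = -1 (Q = -2 + (2 - 1/3*3) = -2 + (2 - 1) = -2 + 1 = -1)
z(n) = 4 - n (z(n) = -(-4 + n) = 4 - n)
z(-39)*Q = (4 - 1*(-39))*(-1) = (4 + 39)*(-1) = 43*(-1) = -43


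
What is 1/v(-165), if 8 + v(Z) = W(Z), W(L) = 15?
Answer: 1/7 ≈ 0.14286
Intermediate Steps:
v(Z) = 7 (v(Z) = -8 + 15 = 7)
1/v(-165) = 1/7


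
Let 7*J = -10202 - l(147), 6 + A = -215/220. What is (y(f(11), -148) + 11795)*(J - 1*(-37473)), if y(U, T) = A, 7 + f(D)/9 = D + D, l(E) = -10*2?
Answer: 130772504817/308 ≈ 4.2459e+8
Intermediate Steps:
l(E) = -20
f(D) = -63 + 18*D (f(D) = -63 + 9*(D + D) = -63 + 9*(2*D) = -63 + 18*D)
A = -307/44 (A = -6 - 215/220 = -6 - 215*1/220 = -6 - 43/44 = -307/44 ≈ -6.9773)
J = -10182/7 (J = (-10202 - 1*(-20))/7 = (-10202 + 20)/7 = (1/7)*(-10182) = -10182/7 ≈ -1454.6)
y(U, T) = -307/44
(y(f(11), -148) + 11795)*(J - 1*(-37473)) = (-307/44 + 11795)*(-10182/7 - 1*(-37473)) = 518673*(-10182/7 + 37473)/44 = (518673/44)*(252129/7) = 130772504817/308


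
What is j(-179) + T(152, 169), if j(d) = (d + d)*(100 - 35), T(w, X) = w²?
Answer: -166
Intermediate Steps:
j(d) = 130*d (j(d) = (2*d)*65 = 130*d)
j(-179) + T(152, 169) = 130*(-179) + 152² = -23270 + 23104 = -166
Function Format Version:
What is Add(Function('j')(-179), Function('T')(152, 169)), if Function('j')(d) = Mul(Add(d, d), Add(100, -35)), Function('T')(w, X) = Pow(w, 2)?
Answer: -166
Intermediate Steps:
Function('j')(d) = Mul(130, d) (Function('j')(d) = Mul(Mul(2, d), 65) = Mul(130, d))
Add(Function('j')(-179), Function('T')(152, 169)) = Add(Mul(130, -179), Pow(152, 2)) = Add(-23270, 23104) = -166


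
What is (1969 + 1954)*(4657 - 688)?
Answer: 15570387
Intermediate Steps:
(1969 + 1954)*(4657 - 688) = 3923*3969 = 15570387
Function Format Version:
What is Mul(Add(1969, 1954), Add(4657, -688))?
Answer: 15570387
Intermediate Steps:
Mul(Add(1969, 1954), Add(4657, -688)) = Mul(3923, 3969) = 15570387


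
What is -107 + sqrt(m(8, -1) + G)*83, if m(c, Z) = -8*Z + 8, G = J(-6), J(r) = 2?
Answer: -107 + 249*sqrt(2) ≈ 245.14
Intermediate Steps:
G = 2
m(c, Z) = 8 - 8*Z
-107 + sqrt(m(8, -1) + G)*83 = -107 + sqrt((8 - 8*(-1)) + 2)*83 = -107 + sqrt((8 + 8) + 2)*83 = -107 + sqrt(16 + 2)*83 = -107 + sqrt(18)*83 = -107 + (3*sqrt(2))*83 = -107 + 249*sqrt(2)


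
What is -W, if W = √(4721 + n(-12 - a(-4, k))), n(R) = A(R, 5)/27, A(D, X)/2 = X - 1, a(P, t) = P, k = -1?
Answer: -5*√15297/9 ≈ -68.712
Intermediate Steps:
A(D, X) = -2 + 2*X (A(D, X) = 2*(X - 1) = 2*(-1 + X) = -2 + 2*X)
n(R) = 8/27 (n(R) = (-2 + 2*5)/27 = (-2 + 10)*(1/27) = 8*(1/27) = 8/27)
W = 5*√15297/9 (W = √(4721 + 8/27) = √(127475/27) = 5*√15297/9 ≈ 68.712)
-W = -5*√15297/9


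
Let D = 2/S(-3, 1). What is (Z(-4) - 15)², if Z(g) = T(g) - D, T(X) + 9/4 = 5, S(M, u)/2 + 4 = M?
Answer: 114921/784 ≈ 146.58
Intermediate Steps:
S(M, u) = -8 + 2*M
T(X) = 11/4 (T(X) = -9/4 + 5 = 11/4)
D = -⅐ (D = 2/(-8 + 2*(-3)) = 2/(-8 - 6) = 2/(-14) = 2*(-1/14) = -⅐ ≈ -0.14286)
Z(g) = 81/28 (Z(g) = 11/4 - 1*(-⅐) = 11/4 + ⅐ = 81/28)
(Z(-4) - 15)² = (81/28 - 15)² = (-339/28)² = 114921/784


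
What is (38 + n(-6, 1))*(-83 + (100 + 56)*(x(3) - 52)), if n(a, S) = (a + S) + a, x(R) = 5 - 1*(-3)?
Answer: -187569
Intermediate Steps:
x(R) = 8 (x(R) = 5 + 3 = 8)
n(a, S) = S + 2*a (n(a, S) = (S + a) + a = S + 2*a)
(38 + n(-6, 1))*(-83 + (100 + 56)*(x(3) - 52)) = (38 + (1 + 2*(-6)))*(-83 + (100 + 56)*(8 - 52)) = (38 + (1 - 12))*(-83 + 156*(-44)) = (38 - 11)*(-83 - 6864) = 27*(-6947) = -187569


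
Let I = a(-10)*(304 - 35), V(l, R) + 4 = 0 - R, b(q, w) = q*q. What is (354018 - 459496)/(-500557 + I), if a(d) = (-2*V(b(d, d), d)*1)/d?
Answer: 527390/2501171 ≈ 0.21086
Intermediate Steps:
b(q, w) = q²
V(l, R) = -4 - R (V(l, R) = -4 + (0 - R) = -4 - R)
a(d) = (8 + 2*d)/d (a(d) = (-2*(-4 - d)*1)/d = ((8 + 2*d)*1)/d = (8 + 2*d)/d)
I = 1614/5 (I = (2 + 8/(-10))*(304 - 35) = (2 + 8*(-⅒))*269 = (2 - ⅘)*269 = (6/5)*269 = 1614/5 ≈ 322.80)
(354018 - 459496)/(-500557 + I) = (354018 - 459496)/(-500557 + 1614/5) = -105478/(-2501171/5) = -105478*(-5/2501171) = 527390/2501171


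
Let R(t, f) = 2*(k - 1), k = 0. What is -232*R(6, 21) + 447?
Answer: 911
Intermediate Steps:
R(t, f) = -2 (R(t, f) = 2*(0 - 1) = 2*(-1) = -2)
-232*R(6, 21) + 447 = -232*(-2) + 447 = 464 + 447 = 911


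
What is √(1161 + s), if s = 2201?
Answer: 41*√2 ≈ 57.983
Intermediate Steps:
√(1161 + s) = √(1161 + 2201) = √3362 = 41*√2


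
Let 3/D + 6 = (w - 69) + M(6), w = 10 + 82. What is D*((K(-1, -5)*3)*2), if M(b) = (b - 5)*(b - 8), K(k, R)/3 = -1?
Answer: -18/5 ≈ -3.6000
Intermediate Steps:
w = 92
K(k, R) = -3 (K(k, R) = 3*(-1) = -3)
M(b) = (-8 + b)*(-5 + b) (M(b) = (-5 + b)*(-8 + b) = (-8 + b)*(-5 + b))
D = ⅕ (D = 3/(-6 + ((92 - 69) + (40 + 6² - 13*6))) = 3/(-6 + (23 + (40 + 36 - 78))) = 3/(-6 + (23 - 2)) = 3/(-6 + 21) = 3/15 = 3*(1/15) = ⅕ ≈ 0.20000)
D*((K(-1, -5)*3)*2) = (-3*3*2)/5 = (-9*2)/5 = (⅕)*(-18) = -18/5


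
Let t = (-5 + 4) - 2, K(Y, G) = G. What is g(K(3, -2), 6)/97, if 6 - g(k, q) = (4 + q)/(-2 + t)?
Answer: 8/97 ≈ 0.082474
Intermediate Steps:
t = -3 (t = -1 - 2 = -3)
g(k, q) = 34/5 + q/5 (g(k, q) = 6 - (4 + q)/(-2 - 3) = 6 - (4 + q)/(-5) = 6 - (4 + q)*(-1)/5 = 6 - (-⅘ - q/5) = 6 + (⅘ + q/5) = 34/5 + q/5)
g(K(3, -2), 6)/97 = (34/5 + (⅕)*6)/97 = (34/5 + 6/5)*(1/97) = 8*(1/97) = 8/97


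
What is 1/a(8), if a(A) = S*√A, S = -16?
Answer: -√2/64 ≈ -0.022097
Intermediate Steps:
a(A) = -16*√A
1/a(8) = 1/(-32*√2) = -√2/64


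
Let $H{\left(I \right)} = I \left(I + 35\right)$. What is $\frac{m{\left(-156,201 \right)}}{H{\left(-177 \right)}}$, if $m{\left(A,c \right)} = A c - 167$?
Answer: $- \frac{31523}{25134} \approx -1.2542$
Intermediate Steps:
$m{\left(A,c \right)} = -167 + A c$
$H{\left(I \right)} = I \left(35 + I\right)$
$\frac{m{\left(-156,201 \right)}}{H{\left(-177 \right)}} = \frac{-167 - 31356}{\left(-177\right) \left(35 - 177\right)} = \frac{-167 - 31356}{\left(-177\right) \left(-142\right)} = - \frac{31523}{25134}$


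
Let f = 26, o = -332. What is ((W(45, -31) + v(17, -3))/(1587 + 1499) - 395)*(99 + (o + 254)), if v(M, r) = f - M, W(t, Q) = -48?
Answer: -25599189/3086 ≈ -8295.3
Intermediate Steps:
v(M, r) = 26 - M
((W(45, -31) + v(17, -3))/(1587 + 1499) - 395)*(99 + (o + 254)) = ((-48 + (26 - 1*17))/(1587 + 1499) - 395)*(99 + (-332 + 254)) = ((-48 + (26 - 17))/3086 - 395)*(99 - 78) = ((-48 + 9)*(1/3086) - 395)*21 = (-39*1/3086 - 395)*21 = (-39/3086 - 395)*21 = -1219009/3086*21 = -25599189/3086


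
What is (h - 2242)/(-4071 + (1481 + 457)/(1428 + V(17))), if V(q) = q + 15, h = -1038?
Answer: 2394400/2970861 ≈ 0.80596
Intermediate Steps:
V(q) = 15 + q
(h - 2242)/(-4071 + (1481 + 457)/(1428 + V(17))) = (-1038 - 2242)/(-4071 + (1481 + 457)/(1428 + (15 + 17))) = -3280/(-4071 + 1938/(1428 + 32)) = -3280/(-4071 + 1938/1460) = -3280/(-4071 + 1938*(1/1460)) = -3280/(-4071 + 969/730) = -3280/(-2970861/730) = -3280*(-730/2970861) = 2394400/2970861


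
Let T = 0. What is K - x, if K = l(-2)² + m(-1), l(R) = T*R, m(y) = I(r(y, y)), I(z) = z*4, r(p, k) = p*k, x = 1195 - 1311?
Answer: 120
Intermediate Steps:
x = -116
r(p, k) = k*p
I(z) = 4*z
m(y) = 4*y² (m(y) = 4*(y*y) = 4*y²)
l(R) = 0 (l(R) = 0*R = 0)
K = 4 (K = 0² + 4*(-1)² = 0 + 4*1 = 0 + 4 = 4)
K - x = 4 - 1*(-116) = 4 + 116 = 120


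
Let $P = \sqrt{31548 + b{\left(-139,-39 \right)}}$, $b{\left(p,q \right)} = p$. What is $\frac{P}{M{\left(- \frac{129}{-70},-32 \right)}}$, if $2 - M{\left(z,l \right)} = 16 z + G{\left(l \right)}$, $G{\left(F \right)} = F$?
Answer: $\frac{245 \sqrt{641}}{158} \approx 39.259$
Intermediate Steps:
$M{\left(z,l \right)} = 2 - l - 16 z$ ($M{\left(z,l \right)} = 2 - \left(16 z + l\right) = 2 - \left(l + 16 z\right) = 2 - l - 16 z$)
$P = 7 \sqrt{641}$ ($P = \sqrt{31548 - 139} = \sqrt{31409} = 7 \sqrt{641} \approx 177.23$)
$\frac{P}{M{\left(- \frac{129}{-70},-32 \right)}} = \frac{7 \sqrt{641}}{2 - -32 - 16 \left(- \frac{129}{-70}\right)} = \frac{7 \sqrt{641}}{2 + 32 - 16 \left(\left(-129\right) \left(- \frac{1}{70}\right)\right)} = \frac{7 \sqrt{641}}{2 + 32 - \frac{1032}{35}} = \frac{7 \sqrt{641}}{\frac{158}{35}} = 7 \sqrt{641} \cdot \frac{35}{158} = \frac{245 \sqrt{641}}{158}$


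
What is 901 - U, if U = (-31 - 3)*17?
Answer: 1479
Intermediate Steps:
U = -578 (U = -34*17 = -578)
901 - U = 901 - 1*(-578) = 901 + 578 = 1479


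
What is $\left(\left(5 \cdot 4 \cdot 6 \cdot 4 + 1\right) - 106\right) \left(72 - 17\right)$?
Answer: $20625$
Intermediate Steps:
$\left(\left(5 \cdot 4 \cdot 6 \cdot 4 + 1\right) - 106\right) \left(72 - 17\right) = \left(\left(20 \cdot 6 \cdot 4 + 1\right) - 106\right) \left(72 - 17\right) = \left(\left(120 \cdot 4 + 1\right) - 106\right) 55 = \left(\left(480 + 1\right) - 106\right) 55 = \left(481 - 106\right) 55 = 375 \cdot 55 = 20625$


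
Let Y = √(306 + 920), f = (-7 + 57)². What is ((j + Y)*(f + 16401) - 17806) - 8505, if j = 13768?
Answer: 260202657 + 18901*√1226 ≈ 2.6086e+8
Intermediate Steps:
f = 2500 (f = 50² = 2500)
Y = √1226 ≈ 35.014
((j + Y)*(f + 16401) - 17806) - 8505 = ((13768 + √1226)*(2500 + 16401) - 17806) - 8505 = ((13768 + √1226)*18901 - 17806) - 8505 = ((260228968 + 18901*√1226) - 17806) - 8505 = (260211162 + 18901*√1226) - 8505 = 260202657 + 18901*√1226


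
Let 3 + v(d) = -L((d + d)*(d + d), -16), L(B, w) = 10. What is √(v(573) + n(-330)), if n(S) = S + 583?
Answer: 4*√15 ≈ 15.492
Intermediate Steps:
n(S) = 583 + S
v(d) = -13 (v(d) = -3 - 1*10 = -3 - 10 = -13)
√(v(573) + n(-330)) = √(-13 + (583 - 330)) = √(-13 + 253) = √240 = 4*√15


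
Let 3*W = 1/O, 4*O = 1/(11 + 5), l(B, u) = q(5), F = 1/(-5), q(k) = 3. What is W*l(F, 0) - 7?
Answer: 57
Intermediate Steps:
F = -⅕ ≈ -0.20000
l(B, u) = 3
O = 1/64 (O = 1/(4*(11 + 5)) = (¼)/16 = (¼)*(1/16) = 1/64 ≈ 0.015625)
W = 64/3 (W = 1/(3*(1/64)) = (⅓)*64 = 64/3 ≈ 21.333)
W*l(F, 0) - 7 = (64/3)*3 - 7 = 64 - 7 = 57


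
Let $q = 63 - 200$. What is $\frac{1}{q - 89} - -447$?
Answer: $\frac{101021}{226} \approx 447.0$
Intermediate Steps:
$q = -137$ ($q = 63 - 200 = -137$)
$\frac{1}{q - 89} - -447 = \frac{1}{-137 - 89} - -447 = \frac{1}{-226} + 447 = - \frac{1}{226} + 447 = \frac{101021}{226}$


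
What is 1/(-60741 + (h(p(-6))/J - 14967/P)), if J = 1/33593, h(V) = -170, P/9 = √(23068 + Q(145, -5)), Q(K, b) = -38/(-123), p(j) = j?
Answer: -16376210350502/94516133224310003615 + 28271*√1207614/94516133224310003615 ≈ -1.7326e-7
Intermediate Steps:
Q(K, b) = 38/123 (Q(K, b) = -38*(-1/123) = 38/123)
P = 51*√1207614/41 (P = 9*√(23068 + 38/123) = 9*√(2837402/123) = 9*(17*√1207614/123) = 51*√1207614/41 ≈ 1366.9)
J = 1/33593 ≈ 2.9768e-5
1/(-60741 + (h(p(-6))/J - 14967/P)) = 1/(-60741 + (-170/1/33593 - 14967*√1207614/1502154)) = 1/(-60741 + (-170*33593 - 1663*√1207614/166906)) = 1/(-60741 + (-5710810 - 1663*√1207614/166906)) = 1/(-5771551 - 1663*√1207614/166906)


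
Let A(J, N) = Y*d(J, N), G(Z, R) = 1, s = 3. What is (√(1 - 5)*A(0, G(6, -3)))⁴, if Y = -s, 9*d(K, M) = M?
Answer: 16/81 ≈ 0.19753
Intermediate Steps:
d(K, M) = M/9
Y = -3 (Y = -1*3 = -3)
A(J, N) = -N/3
(√(1 - 5)*A(0, G(6, -3)))⁴ = (√(1 - 5)*(-⅓*1))⁴ = (√(-4)*(-⅓))⁴ = ((2*I)*(-⅓))⁴ = (-2*I/3)⁴ = 16/81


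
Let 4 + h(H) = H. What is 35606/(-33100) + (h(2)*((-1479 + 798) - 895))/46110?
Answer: -76873073/76312050 ≈ -1.0074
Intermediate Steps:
h(H) = -4 + H
35606/(-33100) + (h(2)*((-1479 + 798) - 895))/46110 = 35606/(-33100) + ((-4 + 2)*((-1479 + 798) - 895))/46110 = 35606*(-1/33100) - 2*(-681 - 895)*(1/46110) = -17803/16550 - 2*(-1576)*(1/46110) = -17803/16550 + 3152*(1/46110) = -17803/16550 + 1576/23055 = -76873073/76312050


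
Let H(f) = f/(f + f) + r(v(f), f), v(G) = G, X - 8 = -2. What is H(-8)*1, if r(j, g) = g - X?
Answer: -27/2 ≈ -13.500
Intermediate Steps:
X = 6 (X = 8 - 2 = 6)
r(j, g) = -6 + g (r(j, g) = g - 1*6 = g - 6 = -6 + g)
H(f) = -11/2 + f (H(f) = f/(f + f) + (-6 + f) = f/((2*f)) + (-6 + f) = (1/(2*f))*f + (-6 + f) = 1/2 + (-6 + f) = -11/2 + f)
H(-8)*1 = (-11/2 - 8)*1 = -27/2*1 = -27/2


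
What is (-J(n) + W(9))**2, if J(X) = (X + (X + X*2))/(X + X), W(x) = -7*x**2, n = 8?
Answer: 323761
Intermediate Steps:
J(X) = 2 (J(X) = (X + (X + 2*X))/((2*X)) = (X + 3*X)*(1/(2*X)) = (4*X)*(1/(2*X)) = 2)
(-J(n) + W(9))**2 = (-1*2 - 7*9**2)**2 = (-2 - 7*81)**2 = (-2 - 567)**2 = (-569)**2 = 323761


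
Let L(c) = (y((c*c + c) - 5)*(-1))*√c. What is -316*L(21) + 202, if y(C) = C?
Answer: 202 + 144412*√21 ≈ 6.6198e+5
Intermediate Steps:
L(c) = √c*(5 - c - c²) (L(c) = (((c*c + c) - 5)*(-1))*√c = (((c² + c) - 5)*(-1))*√c = (((c + c²) - 5)*(-1))*√c = ((-5 + c + c²)*(-1))*√c = (5 - c - c²)*√c = √c*(5 - c - c²))
-316*L(21) + 202 = -316*√21*(5 - 1*21 - 1*21²) + 202 = -316*√21*(5 - 21 - 1*441) + 202 = -316*√21*(5 - 21 - 441) + 202 = -316*√21*(-457) + 202 = -(-144412)*√21 + 202 = 144412*√21 + 202 = 202 + 144412*√21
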